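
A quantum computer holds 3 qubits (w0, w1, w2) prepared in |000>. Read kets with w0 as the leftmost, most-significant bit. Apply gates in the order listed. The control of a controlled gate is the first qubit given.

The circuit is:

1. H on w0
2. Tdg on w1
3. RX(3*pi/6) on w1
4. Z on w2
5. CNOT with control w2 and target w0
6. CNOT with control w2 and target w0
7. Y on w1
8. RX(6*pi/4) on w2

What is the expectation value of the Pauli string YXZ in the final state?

The observable YXZ averages to 0.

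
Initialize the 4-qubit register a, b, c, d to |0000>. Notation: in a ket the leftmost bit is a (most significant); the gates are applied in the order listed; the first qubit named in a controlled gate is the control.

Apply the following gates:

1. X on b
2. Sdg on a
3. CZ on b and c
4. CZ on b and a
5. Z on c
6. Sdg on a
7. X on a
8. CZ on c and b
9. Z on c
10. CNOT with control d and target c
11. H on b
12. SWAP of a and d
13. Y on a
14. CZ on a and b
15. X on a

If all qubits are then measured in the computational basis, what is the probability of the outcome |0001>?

The probability of measuring |0001> is 1/2.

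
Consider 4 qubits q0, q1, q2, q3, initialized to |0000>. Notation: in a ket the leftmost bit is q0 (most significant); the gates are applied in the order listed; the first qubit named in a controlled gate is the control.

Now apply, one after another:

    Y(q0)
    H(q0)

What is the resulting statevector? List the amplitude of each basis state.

The final amplitudes are sqrt(2)*I/2 on |0000>, -sqrt(2)*I/2 on |1000>, and 0 on every other basis state.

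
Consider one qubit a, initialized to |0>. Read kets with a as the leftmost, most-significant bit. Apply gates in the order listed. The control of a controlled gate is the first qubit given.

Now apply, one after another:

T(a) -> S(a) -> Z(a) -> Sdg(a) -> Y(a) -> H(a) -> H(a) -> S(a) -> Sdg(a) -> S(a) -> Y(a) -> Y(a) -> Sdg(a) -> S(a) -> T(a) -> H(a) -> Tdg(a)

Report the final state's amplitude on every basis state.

The final amplitudes are -sqrt(2)*exp(I*pi/4)/2 on |0>, sqrt(2)/2 on |1>. Key observation: steps 9-14 multiply out to the identity, so the circuit reduces to the remaining gates.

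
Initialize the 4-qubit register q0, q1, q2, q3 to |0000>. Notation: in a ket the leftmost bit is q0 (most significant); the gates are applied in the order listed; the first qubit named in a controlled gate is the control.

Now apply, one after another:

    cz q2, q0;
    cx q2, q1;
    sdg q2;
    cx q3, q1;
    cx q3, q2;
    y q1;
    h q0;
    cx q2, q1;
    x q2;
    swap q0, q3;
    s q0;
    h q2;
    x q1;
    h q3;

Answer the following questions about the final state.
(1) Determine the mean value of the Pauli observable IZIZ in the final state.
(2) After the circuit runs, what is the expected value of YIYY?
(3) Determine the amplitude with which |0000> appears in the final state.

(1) The observable IZIZ averages to 1.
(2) In the final state, YIYY has expectation 0.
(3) |0000> carries amplitude sqrt(2)*I/2 in the final state.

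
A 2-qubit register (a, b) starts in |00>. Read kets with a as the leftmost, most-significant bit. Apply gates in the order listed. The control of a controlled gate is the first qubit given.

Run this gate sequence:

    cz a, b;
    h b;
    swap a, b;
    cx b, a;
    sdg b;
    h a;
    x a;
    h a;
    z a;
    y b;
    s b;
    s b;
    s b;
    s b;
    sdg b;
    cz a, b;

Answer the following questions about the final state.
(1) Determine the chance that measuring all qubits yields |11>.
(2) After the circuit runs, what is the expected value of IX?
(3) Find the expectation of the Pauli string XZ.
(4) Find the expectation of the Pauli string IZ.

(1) The probability of measuring |11> is 1/2. Key observation: steps 6-9 multiply out to the identity, so the circuit reduces to the remaining gates.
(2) The expectation value of IX is 0.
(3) In the final state, XZ has expectation 1.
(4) The observable IZ averages to -1.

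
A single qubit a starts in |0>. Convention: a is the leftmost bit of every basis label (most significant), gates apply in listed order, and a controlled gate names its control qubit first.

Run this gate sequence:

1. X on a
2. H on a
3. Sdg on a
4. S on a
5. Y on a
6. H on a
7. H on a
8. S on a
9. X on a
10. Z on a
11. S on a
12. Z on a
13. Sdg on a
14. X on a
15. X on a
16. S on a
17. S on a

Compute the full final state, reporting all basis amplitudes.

The final amplitudes are -sqrt(2)/2 on |0>, -sqrt(2)*I/2 on |1>.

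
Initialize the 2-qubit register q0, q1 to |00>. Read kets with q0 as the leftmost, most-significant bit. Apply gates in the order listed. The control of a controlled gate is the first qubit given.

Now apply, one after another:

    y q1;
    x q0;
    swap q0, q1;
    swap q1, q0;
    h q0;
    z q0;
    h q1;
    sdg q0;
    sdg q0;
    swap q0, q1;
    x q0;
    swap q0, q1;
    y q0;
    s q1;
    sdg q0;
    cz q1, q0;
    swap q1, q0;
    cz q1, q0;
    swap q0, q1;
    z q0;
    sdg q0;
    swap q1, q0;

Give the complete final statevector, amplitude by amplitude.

The resulting statevector has amplitude 1/2 on |00>, 1/2 on |01>, -I/2 on |10>, -I/2 on |11>.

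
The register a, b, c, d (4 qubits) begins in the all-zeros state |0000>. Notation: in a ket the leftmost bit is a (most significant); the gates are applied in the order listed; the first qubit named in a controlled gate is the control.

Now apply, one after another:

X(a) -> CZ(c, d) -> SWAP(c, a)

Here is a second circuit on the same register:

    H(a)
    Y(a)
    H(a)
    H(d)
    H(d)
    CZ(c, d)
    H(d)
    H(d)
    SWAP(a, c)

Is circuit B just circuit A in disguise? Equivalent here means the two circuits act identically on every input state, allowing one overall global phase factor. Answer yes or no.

No: there is an input state on which the two circuits produce genuinely different outputs (not merely differing by a phase).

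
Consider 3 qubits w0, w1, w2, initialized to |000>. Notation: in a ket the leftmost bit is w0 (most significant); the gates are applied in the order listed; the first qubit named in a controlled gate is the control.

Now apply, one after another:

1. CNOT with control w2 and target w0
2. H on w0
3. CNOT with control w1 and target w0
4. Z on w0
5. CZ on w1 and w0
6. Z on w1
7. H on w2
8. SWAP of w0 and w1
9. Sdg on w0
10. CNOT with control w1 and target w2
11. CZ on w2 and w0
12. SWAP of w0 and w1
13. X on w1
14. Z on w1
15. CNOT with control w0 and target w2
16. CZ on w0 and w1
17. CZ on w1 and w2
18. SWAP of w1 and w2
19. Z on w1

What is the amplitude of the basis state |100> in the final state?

The amplitude on |100> is 0.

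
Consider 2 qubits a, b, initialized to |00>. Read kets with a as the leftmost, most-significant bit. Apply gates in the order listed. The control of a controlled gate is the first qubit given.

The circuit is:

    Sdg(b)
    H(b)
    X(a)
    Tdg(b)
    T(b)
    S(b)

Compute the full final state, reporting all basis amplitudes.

After the circuit, the state carries amplitude 0 on |00>, 0 on |01>, sqrt(2)/2 on |10>, sqrt(2)*I/2 on |11>.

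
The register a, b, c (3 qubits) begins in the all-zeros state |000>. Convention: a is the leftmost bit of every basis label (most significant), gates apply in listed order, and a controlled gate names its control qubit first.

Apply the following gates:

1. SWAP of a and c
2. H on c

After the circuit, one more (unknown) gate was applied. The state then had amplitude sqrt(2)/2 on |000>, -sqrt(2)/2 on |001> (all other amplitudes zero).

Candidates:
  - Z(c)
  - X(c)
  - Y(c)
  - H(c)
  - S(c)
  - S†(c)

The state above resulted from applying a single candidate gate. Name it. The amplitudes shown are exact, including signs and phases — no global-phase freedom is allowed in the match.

The unique candidate consistent with the amplitudes is Z(c).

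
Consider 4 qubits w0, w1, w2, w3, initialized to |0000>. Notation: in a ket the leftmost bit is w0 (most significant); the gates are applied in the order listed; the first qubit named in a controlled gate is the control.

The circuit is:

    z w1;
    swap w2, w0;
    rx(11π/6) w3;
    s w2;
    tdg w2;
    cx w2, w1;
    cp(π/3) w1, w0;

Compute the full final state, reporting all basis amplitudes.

The final amplitudes are -sqrt(6)/4 - sqrt(2)/4 on |0000>, I*(-sqrt(6) + sqrt(2))/4 on |0001>, and 0 on every other basis state.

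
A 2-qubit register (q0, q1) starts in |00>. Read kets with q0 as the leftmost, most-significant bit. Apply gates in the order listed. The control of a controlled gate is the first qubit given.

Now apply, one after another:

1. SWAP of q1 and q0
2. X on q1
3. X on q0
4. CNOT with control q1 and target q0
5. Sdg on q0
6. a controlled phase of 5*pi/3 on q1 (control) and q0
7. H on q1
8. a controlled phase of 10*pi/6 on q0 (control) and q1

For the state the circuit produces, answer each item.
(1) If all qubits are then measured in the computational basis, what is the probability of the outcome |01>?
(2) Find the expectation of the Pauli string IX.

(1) A full measurement returns |01> with probability 1/2.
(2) The observable IX averages to -1.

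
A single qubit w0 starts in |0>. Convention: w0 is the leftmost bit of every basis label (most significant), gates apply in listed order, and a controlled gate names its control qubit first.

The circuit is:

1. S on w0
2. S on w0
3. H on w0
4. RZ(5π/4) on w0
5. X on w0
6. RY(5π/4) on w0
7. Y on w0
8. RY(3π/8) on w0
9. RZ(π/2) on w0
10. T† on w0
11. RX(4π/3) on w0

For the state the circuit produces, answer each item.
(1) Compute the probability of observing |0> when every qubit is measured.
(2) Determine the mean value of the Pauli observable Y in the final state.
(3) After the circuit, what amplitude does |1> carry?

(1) The probability of measuring |0> is -sqrt(3)*cos(3*pi/16)**2/8 - sqrt(3)*sqrt(1/2 - sqrt(2)/4)*sqrt(sqrt(2)/4 + 1/2)*sin(3*pi/16)*cos(3*pi/16)/2 - sqrt(3)*sin(3*pi/16)**2/8 - sqrt(6)*sin(3*pi/16)**2/16 + sqrt(6)*cos(3*pi/16)**2/16 + sin(3*pi/16)**2/2 + cos(3*pi/16)**2/2 + sqrt(2)*exp(-3*I*pi/4)*sin(3*pi/16)*cos(3*pi/16)/8 + sqrt(1/2 - sqrt(2)/4)*sqrt(sqrt(2)/4 + 1/2)*exp(-3*I*pi/4)*cos(3*pi/16)**2/4 - sqrt(1/2 - sqrt(2)/4)*sqrt(sqrt(2)/4 + 1/2)*exp(3*I*pi/4)*sin(3*pi/16)**2/4 - sqrt(1/2 - sqrt(2)/4)*sqrt(sqrt(2)/4 + 1/2)*exp(-3*I*pi/4)*sin(3*pi/16)**2/4 + sqrt(1/2 - sqrt(2)/4)*sqrt(sqrt(2)/4 + 1/2)*exp(3*I*pi/4)*cos(3*pi/16)**2/4 + sqrt(2)*exp(3*I*pi/4)*sin(3*pi/16)*cos(3*pi/16)/8.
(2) The expectation value of Y is -cos(3*pi/16)**2/4 - sqrt(1/2 - sqrt(2)/4)*sqrt(sqrt(2)/4 + 1/2)*sin(3*pi/16)*cos(3*pi/16) - sin(3*pi/16)**2/4 - sqrt(2)*sin(3*pi/16)**2/8 + sqrt(2)*cos(3*pi/16)**2/8 - sqrt(6)*exp(3*I*pi/4)*sin(3*pi/16)*cos(3*pi/16)/4 - sqrt(3)*sqrt(1/2 - sqrt(2)/4)*sqrt(sqrt(2)/4 + 1/2)*exp(3*I*pi/4)*cos(3*pi/16)**2/2 + sqrt(3)*sqrt(1/2 - sqrt(2)/4)*sqrt(sqrt(2)/4 + 1/2)*exp(-3*I*pi/4)*sin(3*pi/16)**2/2 + sqrt(3)*sqrt(1/2 - sqrt(2)/4)*sqrt(sqrt(2)/4 + 1/2)*exp(3*I*pi/4)*sin(3*pi/16)**2/2 - sqrt(3)*sqrt(1/2 - sqrt(2)/4)*sqrt(sqrt(2)/4 + 1/2)*exp(-3*I*pi/4)*cos(3*pi/16)**2/2 - sqrt(6)*exp(-3*I*pi/4)*sin(3*pi/16)*cos(3*pi/16)/4.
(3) |1> carries amplitude -sqrt(6)*sqrt(sqrt(2)/4 + 1/2)*exp(3*I*pi/8)*cos(3*pi/16)/4 + sqrt(6)*sqrt(sqrt(2)/4 + 1/2)*exp(-7*I*pi/8)*sin(3*pi/16)/4 + sqrt(2)*I*sqrt(sqrt(2)/4 + 1/2)*exp(-5*I*pi/8)*cos(3*pi/16)/4 + sqrt(6)*sqrt(1/2 - sqrt(2)/4)*exp(-7*I*pi/8)*cos(3*pi/16)/4 + sqrt(2)*I*sqrt(sqrt(2)/4 + 1/2)*exp(5*I*pi/8)*sin(3*pi/16)/4 + sqrt(2)*I*sqrt(1/2 - sqrt(2)/4)*exp(5*I*pi/8)*cos(3*pi/16)/4 - sqrt(2)*I*sqrt(1/2 - sqrt(2)/4)*exp(-5*I*pi/8)*sin(3*pi/16)/4 + sqrt(6)*sqrt(1/2 - sqrt(2)/4)*exp(3*I*pi/8)*sin(3*pi/16)/4 in the final state.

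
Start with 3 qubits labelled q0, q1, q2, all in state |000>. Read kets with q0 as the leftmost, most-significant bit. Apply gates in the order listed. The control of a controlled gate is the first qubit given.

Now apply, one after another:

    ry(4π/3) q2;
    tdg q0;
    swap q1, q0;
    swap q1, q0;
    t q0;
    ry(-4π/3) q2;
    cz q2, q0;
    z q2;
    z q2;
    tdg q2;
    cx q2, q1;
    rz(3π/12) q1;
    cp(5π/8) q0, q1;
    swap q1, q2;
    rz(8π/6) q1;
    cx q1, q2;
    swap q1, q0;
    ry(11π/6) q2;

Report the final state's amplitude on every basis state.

After the circuit, the state carries amplitude (sqrt(2) + sqrt(6))*exp(5*I*pi/24)/4 on |000>, (-sqrt(6) + sqrt(2))*exp(5*I*pi/24)/4 on |001>, and 0 on every other basis state. Key observation: gates 1-6 undo each other exactly, leaving only the rest of the circuit to track.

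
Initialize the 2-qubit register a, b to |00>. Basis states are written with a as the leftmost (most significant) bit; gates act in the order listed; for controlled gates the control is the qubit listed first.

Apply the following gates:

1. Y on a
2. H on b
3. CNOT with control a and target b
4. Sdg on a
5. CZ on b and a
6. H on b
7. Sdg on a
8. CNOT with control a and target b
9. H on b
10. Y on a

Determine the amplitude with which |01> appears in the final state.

|01> carries amplitude -sqrt(2)/2 in the final state.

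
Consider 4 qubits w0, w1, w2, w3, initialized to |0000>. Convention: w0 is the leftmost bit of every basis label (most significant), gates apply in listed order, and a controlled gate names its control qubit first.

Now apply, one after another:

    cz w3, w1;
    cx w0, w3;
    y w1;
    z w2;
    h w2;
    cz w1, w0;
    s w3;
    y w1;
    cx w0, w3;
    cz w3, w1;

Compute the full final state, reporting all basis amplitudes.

The final amplitudes are sqrt(2)/2 on |0000>, sqrt(2)/2 on |0010>, and 0 on every other basis state.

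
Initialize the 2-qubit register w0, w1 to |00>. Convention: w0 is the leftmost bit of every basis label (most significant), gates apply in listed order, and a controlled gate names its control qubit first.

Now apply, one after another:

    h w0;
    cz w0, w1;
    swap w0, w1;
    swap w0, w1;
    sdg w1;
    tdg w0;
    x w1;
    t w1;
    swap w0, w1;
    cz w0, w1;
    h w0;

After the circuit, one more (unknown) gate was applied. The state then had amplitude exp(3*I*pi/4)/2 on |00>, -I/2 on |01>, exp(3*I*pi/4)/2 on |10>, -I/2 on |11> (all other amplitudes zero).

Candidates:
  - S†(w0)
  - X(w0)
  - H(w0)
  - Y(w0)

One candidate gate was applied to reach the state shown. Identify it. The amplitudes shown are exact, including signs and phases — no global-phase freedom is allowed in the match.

The unique candidate consistent with the amplitudes is Y(w0).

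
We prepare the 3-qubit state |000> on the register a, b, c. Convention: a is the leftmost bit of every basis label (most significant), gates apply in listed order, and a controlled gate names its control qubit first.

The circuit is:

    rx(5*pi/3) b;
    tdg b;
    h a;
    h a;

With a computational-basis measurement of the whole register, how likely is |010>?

Outcome |010> occurs with probability 1/4.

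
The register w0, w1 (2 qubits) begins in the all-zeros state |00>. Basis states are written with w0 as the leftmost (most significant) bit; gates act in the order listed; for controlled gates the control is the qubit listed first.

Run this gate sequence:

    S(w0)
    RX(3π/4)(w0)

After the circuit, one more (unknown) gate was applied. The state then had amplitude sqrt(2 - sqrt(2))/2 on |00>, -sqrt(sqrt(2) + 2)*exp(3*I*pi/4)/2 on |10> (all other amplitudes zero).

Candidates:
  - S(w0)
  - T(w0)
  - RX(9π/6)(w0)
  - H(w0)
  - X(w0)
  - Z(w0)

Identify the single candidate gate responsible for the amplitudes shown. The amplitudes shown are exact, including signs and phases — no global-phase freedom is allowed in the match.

It was T(w0) that produced the state shown.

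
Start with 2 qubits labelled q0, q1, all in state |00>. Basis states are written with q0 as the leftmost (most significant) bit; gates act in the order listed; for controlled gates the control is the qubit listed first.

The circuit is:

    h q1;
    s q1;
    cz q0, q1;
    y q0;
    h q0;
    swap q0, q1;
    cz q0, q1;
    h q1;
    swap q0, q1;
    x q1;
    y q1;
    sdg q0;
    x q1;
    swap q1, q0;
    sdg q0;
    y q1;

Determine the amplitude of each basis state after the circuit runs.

After the circuit, the state carries amplitude 0 on |00>, sqrt(2)/2 on |01>, sqrt(2)*I/2 on |10>, 0 on |11>.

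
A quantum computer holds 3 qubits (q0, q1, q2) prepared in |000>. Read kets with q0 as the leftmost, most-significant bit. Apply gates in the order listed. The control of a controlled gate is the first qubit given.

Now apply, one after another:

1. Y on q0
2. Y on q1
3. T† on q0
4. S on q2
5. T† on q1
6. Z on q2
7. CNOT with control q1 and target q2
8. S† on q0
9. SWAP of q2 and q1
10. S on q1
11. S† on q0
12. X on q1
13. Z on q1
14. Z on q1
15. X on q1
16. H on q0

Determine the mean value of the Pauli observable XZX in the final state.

The expectation value of XZX is 0. Key observation: gates 12-15 undo each other exactly, leaving only the rest of the circuit to track.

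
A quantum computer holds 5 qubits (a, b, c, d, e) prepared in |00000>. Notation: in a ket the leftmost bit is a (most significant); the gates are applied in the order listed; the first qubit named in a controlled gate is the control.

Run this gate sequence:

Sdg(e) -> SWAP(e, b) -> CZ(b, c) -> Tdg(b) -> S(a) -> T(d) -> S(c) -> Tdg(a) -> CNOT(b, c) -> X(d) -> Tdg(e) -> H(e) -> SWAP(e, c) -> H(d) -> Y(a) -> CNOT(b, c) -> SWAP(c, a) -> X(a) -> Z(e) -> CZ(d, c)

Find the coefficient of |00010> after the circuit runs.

|00010> carries amplitude 0 in the final state.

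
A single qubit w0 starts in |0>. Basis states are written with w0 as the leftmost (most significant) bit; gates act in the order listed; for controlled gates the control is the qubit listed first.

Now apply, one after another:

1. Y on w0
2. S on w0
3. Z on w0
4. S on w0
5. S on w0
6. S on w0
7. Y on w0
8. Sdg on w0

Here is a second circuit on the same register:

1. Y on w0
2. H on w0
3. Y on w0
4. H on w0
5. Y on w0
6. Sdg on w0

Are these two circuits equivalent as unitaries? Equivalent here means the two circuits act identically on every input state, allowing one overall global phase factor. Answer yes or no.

No, they are not equivalent — no single phase factor reconciles the two unitaries.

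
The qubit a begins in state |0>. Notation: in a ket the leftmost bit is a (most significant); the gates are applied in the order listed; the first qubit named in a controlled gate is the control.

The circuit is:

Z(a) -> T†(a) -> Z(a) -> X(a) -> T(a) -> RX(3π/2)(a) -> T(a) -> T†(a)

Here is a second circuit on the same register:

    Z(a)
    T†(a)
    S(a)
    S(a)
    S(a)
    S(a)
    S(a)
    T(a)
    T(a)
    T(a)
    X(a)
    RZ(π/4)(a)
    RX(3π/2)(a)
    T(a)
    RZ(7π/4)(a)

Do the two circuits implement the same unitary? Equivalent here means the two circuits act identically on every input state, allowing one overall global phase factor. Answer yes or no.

No — the two circuits implement different unitaries, even allowing a global phase.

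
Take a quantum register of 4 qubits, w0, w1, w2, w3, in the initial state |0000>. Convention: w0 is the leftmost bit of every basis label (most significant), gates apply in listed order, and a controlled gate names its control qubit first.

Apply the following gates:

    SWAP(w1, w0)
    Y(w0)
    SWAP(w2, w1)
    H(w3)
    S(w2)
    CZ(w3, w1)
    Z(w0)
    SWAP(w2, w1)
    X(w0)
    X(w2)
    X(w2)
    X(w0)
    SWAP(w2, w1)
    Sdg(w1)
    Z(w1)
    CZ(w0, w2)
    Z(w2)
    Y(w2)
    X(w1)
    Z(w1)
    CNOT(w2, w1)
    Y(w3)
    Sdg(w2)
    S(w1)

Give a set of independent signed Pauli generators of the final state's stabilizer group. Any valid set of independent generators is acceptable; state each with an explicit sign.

One valid set of independent stabilizer generators is -IIIX, -ZIII, +IZII, -IIZI (any independent generating set of the same group is equally correct). Key observation: steps 8-13 multiply out to the identity, so the circuit reduces to the remaining gates.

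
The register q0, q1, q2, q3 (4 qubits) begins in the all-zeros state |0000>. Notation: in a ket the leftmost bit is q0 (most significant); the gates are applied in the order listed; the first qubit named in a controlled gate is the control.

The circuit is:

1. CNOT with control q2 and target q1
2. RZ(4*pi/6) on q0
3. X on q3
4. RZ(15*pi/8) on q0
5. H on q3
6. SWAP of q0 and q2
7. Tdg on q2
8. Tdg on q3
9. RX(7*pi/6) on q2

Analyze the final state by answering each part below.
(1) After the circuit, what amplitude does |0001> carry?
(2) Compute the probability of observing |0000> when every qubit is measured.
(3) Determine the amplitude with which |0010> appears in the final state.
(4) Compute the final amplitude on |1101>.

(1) |0001> carries amplitude (-1 + sqrt(3))*exp(23*I*pi/48)/4 in the final state.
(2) A full measurement returns |0000> with probability 1/4 - sqrt(3)/8.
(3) The final state's coefficient on |0010> equals (1 + sqrt(3))*exp(11*I*pi/48)/4.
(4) The amplitude on |1101> is 0.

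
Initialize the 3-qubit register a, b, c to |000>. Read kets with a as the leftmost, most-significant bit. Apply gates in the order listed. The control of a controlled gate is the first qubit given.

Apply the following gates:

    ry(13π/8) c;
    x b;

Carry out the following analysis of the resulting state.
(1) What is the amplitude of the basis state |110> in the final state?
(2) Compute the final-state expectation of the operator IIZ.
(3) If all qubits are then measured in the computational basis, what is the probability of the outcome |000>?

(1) |110> carries amplitude 0 in the final state.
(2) The expectation value of IIZ is sqrt(2 - sqrt(2))/2.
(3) Outcome |000> occurs with probability 0.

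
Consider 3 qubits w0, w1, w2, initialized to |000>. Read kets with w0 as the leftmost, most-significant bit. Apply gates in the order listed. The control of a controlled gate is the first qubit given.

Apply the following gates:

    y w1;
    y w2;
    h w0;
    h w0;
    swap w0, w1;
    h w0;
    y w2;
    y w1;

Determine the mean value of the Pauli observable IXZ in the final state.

The expectation value of IXZ is 0.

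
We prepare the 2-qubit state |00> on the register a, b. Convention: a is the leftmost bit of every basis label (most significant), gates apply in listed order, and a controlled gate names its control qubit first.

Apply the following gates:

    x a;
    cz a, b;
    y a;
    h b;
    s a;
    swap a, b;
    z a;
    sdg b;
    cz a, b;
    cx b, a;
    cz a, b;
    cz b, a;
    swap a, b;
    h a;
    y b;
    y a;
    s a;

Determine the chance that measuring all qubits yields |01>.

The probability of measuring |01> is 1/4.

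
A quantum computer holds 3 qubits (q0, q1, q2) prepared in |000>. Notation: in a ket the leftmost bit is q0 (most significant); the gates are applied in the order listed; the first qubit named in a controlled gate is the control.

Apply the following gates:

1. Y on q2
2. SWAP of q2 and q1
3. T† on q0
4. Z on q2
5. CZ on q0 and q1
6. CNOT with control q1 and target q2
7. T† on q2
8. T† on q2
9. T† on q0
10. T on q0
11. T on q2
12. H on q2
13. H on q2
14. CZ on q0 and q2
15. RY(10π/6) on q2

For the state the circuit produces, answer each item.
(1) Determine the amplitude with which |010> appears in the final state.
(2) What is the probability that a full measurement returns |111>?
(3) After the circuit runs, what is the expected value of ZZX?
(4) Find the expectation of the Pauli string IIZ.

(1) |010> carries amplitude -exp(I*pi/4)/2 in the final state. Key observation: the block from step 8 through step 11 cancels to the identity and can be dropped.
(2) Outcome |111> occurs with probability 0.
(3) The observable ZZX averages to -sqrt(3)/2.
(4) The observable IIZ averages to -1/2.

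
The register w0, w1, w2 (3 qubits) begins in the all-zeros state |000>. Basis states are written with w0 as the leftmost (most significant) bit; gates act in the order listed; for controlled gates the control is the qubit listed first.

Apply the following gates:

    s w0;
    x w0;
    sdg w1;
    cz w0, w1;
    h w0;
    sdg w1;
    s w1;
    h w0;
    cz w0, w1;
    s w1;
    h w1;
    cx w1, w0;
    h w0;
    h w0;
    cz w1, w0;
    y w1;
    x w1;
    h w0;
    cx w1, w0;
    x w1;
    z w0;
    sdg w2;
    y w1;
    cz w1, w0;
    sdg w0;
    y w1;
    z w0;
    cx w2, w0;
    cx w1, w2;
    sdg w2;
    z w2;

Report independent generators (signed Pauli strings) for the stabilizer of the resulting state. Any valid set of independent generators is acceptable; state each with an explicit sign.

The stabilizer group can be generated by +YII, -IXY, +IZZ, among other valid generating sets. Key observation: the block from step 3 through step 10 cancels to the identity and can be dropped.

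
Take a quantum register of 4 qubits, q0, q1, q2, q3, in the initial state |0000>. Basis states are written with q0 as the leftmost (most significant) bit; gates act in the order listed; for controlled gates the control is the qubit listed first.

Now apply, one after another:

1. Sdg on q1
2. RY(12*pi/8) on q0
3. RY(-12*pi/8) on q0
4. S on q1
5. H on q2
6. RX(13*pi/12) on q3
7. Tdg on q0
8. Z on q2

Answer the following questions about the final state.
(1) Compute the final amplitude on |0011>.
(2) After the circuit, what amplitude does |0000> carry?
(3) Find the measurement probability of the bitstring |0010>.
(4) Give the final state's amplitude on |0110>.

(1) |0011> carries amplitude I*sqrt(4 - 2*sqrt(2))/8 + I*sqrt(6*sqrt(2) + 12)/8 in the final state. Key observation: steps 1-4 multiply out to the identity, so the circuit reduces to the remaining gates.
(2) The amplitude on |0000> is -sqrt(2*sqrt(2) + 4)/8 + sqrt(12 - 6*sqrt(2))/8.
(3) A full measurement returns |0010> with probability -sqrt(6)/16 - sqrt(2)/16 + 1/4.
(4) The final state's coefficient on |0110> equals 0.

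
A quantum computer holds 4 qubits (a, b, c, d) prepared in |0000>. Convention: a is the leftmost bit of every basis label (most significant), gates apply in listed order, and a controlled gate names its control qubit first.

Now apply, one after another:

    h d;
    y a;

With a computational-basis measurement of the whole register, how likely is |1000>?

The probability of measuring |1000> is 1/2.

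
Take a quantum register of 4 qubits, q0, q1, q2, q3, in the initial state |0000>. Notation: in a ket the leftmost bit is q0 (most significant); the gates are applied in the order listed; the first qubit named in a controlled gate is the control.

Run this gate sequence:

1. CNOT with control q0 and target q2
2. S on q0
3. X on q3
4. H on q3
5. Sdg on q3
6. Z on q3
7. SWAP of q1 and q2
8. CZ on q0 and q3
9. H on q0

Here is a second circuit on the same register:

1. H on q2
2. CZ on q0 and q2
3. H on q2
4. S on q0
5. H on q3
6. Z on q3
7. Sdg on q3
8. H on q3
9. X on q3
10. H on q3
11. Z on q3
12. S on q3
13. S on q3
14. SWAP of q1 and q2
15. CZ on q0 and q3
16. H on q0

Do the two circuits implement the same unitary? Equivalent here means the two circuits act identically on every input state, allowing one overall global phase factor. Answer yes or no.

Yes — the two circuits implement the same unitary up to a global phase.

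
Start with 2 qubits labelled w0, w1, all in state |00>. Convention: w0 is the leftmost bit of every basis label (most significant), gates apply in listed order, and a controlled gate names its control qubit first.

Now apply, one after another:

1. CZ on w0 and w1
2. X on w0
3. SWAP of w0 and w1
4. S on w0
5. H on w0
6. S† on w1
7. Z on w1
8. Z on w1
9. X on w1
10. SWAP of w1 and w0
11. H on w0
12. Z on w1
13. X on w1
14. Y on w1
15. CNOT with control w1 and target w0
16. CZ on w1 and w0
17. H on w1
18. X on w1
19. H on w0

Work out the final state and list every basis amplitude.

The resulting statevector has amplitude -1/2 on |00>, -1/2 on |01>, 1/2 on |10>, -1/2 on |11>.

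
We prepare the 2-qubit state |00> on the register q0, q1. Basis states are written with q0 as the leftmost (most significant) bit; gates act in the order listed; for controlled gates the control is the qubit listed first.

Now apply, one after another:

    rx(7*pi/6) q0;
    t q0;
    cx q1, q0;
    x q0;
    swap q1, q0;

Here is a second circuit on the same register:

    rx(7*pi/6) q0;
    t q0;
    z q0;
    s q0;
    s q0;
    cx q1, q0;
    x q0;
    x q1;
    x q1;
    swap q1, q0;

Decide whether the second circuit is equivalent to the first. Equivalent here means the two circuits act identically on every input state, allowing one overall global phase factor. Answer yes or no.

Yes: on every input state the two circuits agree up to one overall phase factor.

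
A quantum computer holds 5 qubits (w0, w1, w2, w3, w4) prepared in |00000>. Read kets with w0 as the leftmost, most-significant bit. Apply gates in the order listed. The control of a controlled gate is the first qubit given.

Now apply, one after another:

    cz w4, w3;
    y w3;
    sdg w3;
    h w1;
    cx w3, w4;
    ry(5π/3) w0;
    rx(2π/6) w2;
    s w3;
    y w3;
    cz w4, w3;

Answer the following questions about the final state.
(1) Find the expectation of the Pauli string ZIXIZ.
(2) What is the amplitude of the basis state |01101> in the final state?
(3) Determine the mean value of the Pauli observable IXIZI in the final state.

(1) The observable ZIXIZ averages to 0.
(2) |01101> carries amplitude sqrt(6)*I/8 in the final state.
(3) The expectation value of IXIZI is 1.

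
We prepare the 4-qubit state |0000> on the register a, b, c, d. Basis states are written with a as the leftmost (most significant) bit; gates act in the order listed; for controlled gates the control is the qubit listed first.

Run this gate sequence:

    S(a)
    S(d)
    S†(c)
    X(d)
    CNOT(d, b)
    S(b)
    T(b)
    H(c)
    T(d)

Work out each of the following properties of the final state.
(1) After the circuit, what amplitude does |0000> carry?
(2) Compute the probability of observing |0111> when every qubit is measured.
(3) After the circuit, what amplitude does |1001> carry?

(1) The amplitude on |0000> is 0.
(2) Outcome |0111> occurs with probability 1/2.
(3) The amplitude on |1001> is 0.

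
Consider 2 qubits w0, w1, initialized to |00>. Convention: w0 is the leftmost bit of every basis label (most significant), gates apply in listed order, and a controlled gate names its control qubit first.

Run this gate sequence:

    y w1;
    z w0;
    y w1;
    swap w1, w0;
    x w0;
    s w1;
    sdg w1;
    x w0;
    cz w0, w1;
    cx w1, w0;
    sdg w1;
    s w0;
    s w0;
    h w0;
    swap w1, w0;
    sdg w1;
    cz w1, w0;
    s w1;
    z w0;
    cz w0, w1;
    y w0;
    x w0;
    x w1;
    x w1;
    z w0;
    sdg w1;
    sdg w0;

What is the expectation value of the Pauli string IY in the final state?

The observable IY averages to -1. Key observation: gates 5-8 undo each other exactly, leaving only the rest of the circuit to track.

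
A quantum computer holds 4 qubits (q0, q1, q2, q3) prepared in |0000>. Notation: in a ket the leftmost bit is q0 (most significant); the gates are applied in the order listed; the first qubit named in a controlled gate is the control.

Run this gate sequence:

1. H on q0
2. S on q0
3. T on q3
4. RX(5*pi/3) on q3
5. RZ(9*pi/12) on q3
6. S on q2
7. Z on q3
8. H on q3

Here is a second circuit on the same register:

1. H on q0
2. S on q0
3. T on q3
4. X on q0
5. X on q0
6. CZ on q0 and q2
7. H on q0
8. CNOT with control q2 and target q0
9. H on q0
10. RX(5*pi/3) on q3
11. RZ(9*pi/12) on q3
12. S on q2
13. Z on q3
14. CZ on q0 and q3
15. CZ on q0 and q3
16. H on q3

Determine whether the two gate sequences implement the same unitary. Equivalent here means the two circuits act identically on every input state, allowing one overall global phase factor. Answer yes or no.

Yes — the two circuits implement the same unitary up to a global phase.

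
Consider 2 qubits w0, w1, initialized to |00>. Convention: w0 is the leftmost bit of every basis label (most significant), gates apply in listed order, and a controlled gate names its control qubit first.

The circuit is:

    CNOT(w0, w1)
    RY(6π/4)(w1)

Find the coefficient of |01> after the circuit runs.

The final state's coefficient on |01> equals sqrt(2)/2.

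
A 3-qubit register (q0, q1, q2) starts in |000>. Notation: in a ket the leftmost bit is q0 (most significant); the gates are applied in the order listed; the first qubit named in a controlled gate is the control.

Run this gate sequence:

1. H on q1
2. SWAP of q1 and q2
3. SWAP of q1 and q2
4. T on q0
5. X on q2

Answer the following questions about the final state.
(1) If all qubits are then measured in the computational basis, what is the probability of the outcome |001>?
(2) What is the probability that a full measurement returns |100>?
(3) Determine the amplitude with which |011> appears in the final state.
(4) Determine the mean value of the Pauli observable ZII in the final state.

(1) A full measurement returns |001> with probability 1/2.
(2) Outcome |100> occurs with probability 0.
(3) |011> carries amplitude sqrt(2)/2 in the final state.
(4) In the final state, ZII has expectation 1.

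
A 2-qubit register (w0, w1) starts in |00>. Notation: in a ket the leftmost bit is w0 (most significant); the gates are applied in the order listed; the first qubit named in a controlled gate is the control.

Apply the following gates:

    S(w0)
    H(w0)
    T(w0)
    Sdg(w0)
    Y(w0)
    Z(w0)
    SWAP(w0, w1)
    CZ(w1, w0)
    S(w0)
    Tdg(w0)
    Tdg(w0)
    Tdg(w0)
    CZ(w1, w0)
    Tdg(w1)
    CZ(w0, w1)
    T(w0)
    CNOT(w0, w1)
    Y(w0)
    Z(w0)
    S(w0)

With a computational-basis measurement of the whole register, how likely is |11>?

The probability of measuring |11> is 1/2.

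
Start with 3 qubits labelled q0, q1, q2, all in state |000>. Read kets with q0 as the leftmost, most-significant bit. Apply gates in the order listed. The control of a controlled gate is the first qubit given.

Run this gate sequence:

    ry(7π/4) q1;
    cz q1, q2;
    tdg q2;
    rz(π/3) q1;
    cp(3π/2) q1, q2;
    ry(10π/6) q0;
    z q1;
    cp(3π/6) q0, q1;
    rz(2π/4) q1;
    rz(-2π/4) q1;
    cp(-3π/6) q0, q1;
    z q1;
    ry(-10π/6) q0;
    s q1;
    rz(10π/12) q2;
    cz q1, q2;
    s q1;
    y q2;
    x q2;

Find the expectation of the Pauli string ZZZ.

The observable ZZZ averages to sqrt(2)/2. Key observation: gates 6-13 undo each other exactly, leaving only the rest of the circuit to track.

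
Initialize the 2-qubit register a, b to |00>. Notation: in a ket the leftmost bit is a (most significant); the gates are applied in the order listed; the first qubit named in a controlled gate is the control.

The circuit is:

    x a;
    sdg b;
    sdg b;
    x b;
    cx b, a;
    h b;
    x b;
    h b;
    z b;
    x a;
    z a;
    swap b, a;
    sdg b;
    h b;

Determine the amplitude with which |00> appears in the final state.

The final state's coefficient on |00> equals 0. Key observation: steps 6-9 multiply out to the identity, so the circuit reduces to the remaining gates.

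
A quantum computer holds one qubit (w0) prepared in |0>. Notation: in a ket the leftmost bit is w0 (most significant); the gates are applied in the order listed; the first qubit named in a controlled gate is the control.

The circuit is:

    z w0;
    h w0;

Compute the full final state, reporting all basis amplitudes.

The final amplitudes are sqrt(2)/2 on |0>, sqrt(2)/2 on |1>.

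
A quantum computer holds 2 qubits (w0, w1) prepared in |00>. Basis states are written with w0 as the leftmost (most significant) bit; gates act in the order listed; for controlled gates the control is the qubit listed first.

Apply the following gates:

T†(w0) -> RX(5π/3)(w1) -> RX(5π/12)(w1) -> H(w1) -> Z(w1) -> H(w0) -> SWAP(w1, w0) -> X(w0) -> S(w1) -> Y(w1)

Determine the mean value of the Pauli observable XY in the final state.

The expectation value of XY is -sqrt(6)/4 - sqrt(2)/4.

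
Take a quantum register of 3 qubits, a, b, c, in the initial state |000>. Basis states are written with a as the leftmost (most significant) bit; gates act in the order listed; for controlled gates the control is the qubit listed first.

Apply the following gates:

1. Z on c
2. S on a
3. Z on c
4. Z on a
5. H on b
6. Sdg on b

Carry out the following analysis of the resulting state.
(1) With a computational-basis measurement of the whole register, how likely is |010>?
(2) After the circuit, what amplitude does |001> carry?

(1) Outcome |010> occurs with probability 1/2.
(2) The final state's coefficient on |001> equals 0.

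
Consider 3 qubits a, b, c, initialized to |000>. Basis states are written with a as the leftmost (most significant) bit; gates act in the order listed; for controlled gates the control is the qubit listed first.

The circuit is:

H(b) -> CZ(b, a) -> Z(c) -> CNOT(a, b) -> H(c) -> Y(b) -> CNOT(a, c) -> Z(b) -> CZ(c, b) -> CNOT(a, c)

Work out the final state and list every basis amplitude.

After the circuit, the state carries amplitude -I/2 on |000>, -I/2 on |001>, -I/2 on |010>, I/2 on |011>, 0 on |100>, 0 on |101>, 0 on |110>, 0 on |111>.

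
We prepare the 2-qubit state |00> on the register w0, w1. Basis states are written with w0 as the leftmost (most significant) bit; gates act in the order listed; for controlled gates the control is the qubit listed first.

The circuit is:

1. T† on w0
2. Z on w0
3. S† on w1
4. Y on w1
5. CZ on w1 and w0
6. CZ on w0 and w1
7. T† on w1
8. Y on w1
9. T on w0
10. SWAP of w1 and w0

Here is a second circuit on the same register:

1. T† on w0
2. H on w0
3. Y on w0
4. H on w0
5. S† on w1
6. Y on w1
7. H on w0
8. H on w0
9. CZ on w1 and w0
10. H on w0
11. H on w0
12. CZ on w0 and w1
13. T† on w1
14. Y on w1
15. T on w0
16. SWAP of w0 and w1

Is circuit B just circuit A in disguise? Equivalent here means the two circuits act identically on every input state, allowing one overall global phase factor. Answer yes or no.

No: there is an input state on which the two circuits produce genuinely different outputs (not merely differing by a phase).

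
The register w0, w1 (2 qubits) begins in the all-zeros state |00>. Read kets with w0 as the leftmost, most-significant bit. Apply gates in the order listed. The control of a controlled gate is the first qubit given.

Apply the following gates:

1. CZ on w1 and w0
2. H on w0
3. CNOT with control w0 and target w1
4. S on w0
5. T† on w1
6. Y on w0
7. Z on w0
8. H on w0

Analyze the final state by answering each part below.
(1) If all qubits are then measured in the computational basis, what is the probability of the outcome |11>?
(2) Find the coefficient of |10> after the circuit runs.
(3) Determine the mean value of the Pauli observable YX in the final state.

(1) Outcome |11> occurs with probability 1/4.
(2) The amplitude on |10> is I/2.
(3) The observable YX averages to sqrt(2)/2.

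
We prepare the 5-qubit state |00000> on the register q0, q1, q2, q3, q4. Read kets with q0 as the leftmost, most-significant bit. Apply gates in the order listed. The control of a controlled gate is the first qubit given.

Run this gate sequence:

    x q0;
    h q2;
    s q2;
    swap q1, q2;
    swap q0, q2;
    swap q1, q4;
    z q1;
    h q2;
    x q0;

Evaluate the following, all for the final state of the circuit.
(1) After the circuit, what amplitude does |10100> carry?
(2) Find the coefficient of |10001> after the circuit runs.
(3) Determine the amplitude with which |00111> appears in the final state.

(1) The final state's coefficient on |10100> equals -1/2.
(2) |10001> carries amplitude I/2 in the final state.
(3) |00111> carries amplitude 0 in the final state.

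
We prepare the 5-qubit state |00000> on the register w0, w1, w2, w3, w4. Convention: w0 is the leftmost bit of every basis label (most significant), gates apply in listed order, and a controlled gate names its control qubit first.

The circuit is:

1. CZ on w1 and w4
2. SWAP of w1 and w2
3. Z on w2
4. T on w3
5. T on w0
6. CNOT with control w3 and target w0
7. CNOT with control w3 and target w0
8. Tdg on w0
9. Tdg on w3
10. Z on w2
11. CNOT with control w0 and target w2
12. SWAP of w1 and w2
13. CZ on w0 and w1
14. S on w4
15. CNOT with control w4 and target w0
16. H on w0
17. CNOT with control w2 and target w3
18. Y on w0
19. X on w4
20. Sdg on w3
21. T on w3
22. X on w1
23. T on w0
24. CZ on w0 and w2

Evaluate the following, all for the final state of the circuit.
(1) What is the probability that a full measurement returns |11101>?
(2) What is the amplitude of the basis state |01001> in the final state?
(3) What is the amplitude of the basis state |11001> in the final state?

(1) Outcome |11101> occurs with probability 0. Key observation: the block from step 3 through step 10 cancels to the identity and can be dropped.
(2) |01001> carries amplitude -sqrt(2)*I/2 in the final state.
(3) The final state's coefficient on |11001> equals sqrt(2)*exp(3*I*pi/4)/2.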